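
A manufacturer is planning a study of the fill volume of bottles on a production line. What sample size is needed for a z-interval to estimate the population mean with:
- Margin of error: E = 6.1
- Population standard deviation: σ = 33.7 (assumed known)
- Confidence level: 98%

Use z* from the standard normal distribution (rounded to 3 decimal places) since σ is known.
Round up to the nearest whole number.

Using z* since population σ is known (z-interval formula).

For 98% confidence, z* = 2.326 (from standard normal table)

Sample size formula for z-interval: n = (z*σ/E)²

n = (2.326 × 33.7 / 6.1)²
  = (12.850197)²
  = 165.1276

Round up to the nearest whole number: n = 166

166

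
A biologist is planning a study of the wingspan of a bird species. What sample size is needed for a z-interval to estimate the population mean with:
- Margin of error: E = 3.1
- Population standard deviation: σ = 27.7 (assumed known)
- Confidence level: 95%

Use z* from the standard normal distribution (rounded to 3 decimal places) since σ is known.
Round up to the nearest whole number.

Using z* since population σ is known (z-interval formula).

For 95% confidence, z* = 1.96 (from standard normal table)

Sample size formula for z-interval: n = (z*σ/E)²

n = (1.96 × 27.7 / 3.1)²
  = (17.513548)²
  = 306.7244

Round up to the nearest whole number: n = 307

307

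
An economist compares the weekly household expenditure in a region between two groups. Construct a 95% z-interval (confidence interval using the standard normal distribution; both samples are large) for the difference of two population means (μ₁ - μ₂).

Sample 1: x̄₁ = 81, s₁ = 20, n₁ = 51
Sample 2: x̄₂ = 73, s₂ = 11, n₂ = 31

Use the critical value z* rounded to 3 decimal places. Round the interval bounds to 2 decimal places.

Both samples are large (n₁ = 51 ≥ 30, n₂ = 31 ≥ 30), so a z-interval for the difference of means applies.

Point estimate: x̄₁ - x̄₂ = 81 - 73 = 8

Standard error: SE = √(s₁²/n₁ + s₂²/n₂)
= √(20²/51 + 11²/31)
= √(7.843137 + 3.903226)
= 3.427297

For 95% confidence, z* = 1.96 (from standard normal table)
Margin of error: E = z* × SE = 1.96 × 3.427297 = 6.7175

Z-interval: (x̄₁ - x̄₂) ± E = 8 ± 6.7175 = (1.2825, 14.7175)

Rounded to 2 decimal places:

(1.28, 14.72)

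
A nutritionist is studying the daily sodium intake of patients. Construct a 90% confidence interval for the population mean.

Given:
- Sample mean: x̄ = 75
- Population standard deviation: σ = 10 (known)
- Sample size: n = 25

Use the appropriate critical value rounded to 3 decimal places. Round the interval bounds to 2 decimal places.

The population standard deviation σ is known, so use a z-interval (standard normal critical value).

For 90% confidence, z* = 1.645 (from standard normal table)

Standard error: SE = σ/√n = 10/√25 = 2.000000

Margin of error: E = z* × SE = 1.645 × 2.000000 = 3.2900

Z-interval: x̄ ± E = 75 ± 3.2900 = (71.7100, 78.2900)

Rounded to 2 decimal places:

(71.71, 78.29)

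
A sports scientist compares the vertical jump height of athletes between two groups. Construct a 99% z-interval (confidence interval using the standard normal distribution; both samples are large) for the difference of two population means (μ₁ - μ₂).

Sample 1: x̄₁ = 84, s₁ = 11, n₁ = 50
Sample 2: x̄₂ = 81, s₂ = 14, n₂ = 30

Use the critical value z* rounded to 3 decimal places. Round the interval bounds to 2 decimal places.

Both samples are large (n₁ = 50 ≥ 30, n₂ = 30 ≥ 30), so a z-interval for the difference of means applies.

Point estimate: x̄₁ - x̄₂ = 84 - 81 = 3

Standard error: SE = √(s₁²/n₁ + s₂²/n₂)
= √(11²/50 + 14²/30)
= √(2.420000 + 6.533333)
= 2.992212

For 99% confidence, z* = 2.576 (from standard normal table)
Margin of error: E = z* × SE = 2.576 × 2.992212 = 7.7079

Z-interval: (x̄₁ - x̄₂) ± E = 3 ± 7.7079 = (-4.7079, 10.7079)

Rounded to 2 decimal places:

(-4.71, 10.71)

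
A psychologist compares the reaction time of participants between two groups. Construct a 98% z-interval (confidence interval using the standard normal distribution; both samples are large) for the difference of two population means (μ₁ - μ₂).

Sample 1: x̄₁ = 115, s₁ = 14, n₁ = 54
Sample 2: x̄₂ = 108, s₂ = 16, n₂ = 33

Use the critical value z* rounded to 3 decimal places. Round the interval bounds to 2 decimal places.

Both samples are large (n₁ = 54 ≥ 30, n₂ = 33 ≥ 30), so a z-interval for the difference of means applies.

Point estimate: x̄₁ - x̄₂ = 115 - 108 = 7

Standard error: SE = √(s₁²/n₁ + s₂²/n₂)
= √(14²/54 + 16²/33)
= √(3.629630 + 7.757576)
= 3.374493

For 98% confidence, z* = 2.326 (from standard normal table)
Margin of error: E = z* × SE = 2.326 × 3.374493 = 7.8491

Z-interval: (x̄₁ - x̄₂) ± E = 7 ± 7.8491 = (-0.8491, 14.8491)

Rounded to 2 decimal places:

(-0.85, 14.85)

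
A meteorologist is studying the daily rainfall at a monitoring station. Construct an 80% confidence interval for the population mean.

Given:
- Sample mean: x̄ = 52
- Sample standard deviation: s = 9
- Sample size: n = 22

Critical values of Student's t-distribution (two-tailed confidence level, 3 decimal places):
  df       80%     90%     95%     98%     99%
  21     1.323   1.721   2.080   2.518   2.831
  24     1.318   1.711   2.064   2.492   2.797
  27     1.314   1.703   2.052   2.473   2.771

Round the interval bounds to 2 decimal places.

The population standard deviation σ is unknown (only the sample standard deviation s is given), so use a t-interval with df = n - 1 = 22 - 1 = 21.

For 80% confidence with df = 21, t* = 1.323 (from t-table)

Standard error: SE = s/√n = 9/√22 = 1.918806

Margin of error: E = t* × SE = 1.323 × 1.918806 = 2.5386

T-interval: x̄ ± E = 52 ± 2.5386 = (49.4614, 54.5386)

Rounded to 2 decimal places:

(49.46, 54.54)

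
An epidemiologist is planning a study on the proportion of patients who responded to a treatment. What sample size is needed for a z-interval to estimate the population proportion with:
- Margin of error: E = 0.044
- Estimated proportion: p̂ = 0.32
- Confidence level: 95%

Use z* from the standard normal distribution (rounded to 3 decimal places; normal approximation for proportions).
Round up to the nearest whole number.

Using z* for proportion z-interval (normal approximation).

For 95% confidence, z* = 1.96 (from standard normal table)

Sample size formula for proportion z-interval: n = z*²p̂(1-p̂)/E²

n = 1.96² × 0.32 × 0.68 / 0.044²
  = 3.8416 × 0.2176 / 0.001936
  = 431.7831

Round up to the nearest whole number: n = 432

432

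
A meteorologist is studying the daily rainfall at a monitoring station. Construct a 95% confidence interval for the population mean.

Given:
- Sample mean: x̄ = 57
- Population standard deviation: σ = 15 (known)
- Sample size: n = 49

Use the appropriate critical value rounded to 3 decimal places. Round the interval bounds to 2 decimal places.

The population standard deviation σ is known, so use a z-interval (standard normal critical value).

For 95% confidence, z* = 1.96 (from standard normal table)

Standard error: SE = σ/√n = 15/√49 = 2.142857

Margin of error: E = z* × SE = 1.96 × 2.142857 = 4.2000

Z-interval: x̄ ± E = 57 ± 4.2000 = (52.8000, 61.2000)

Rounded to 2 decimal places:

(52.80, 61.20)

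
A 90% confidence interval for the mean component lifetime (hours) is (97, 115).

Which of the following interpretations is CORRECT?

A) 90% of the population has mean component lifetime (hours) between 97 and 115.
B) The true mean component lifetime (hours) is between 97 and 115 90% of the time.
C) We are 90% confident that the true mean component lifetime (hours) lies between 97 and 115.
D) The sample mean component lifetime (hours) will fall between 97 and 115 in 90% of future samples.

A confidence interval represents our confidence in the procedure, not a probability statement about the parameter.

Key concept: If we repeated this sampling process many times and computed a 90% CI each time, about 90% of those intervals would contain the true population parameter.

For this specific interval (97, 115):
- Midpoint (point estimate): 106
- Margin of error: 9

The correct interpretation is the one stating confidence that the true parameter lies in the interval — option C.

C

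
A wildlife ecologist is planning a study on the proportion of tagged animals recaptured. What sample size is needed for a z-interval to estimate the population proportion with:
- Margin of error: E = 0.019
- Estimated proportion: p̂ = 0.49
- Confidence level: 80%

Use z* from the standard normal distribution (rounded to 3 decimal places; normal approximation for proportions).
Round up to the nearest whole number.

Using z* for proportion z-interval (normal approximation).

For 80% confidence, z* = 1.282 (from standard normal table)

Sample size formula for proportion z-interval: n = z*²p̂(1-p̂)/E²

n = 1.282² × 0.49 × 0.51 / 0.019²
  = 1.643524 × 0.2499 / 0.000361
  = 1137.7192

Round up to the nearest whole number: n = 1138

1138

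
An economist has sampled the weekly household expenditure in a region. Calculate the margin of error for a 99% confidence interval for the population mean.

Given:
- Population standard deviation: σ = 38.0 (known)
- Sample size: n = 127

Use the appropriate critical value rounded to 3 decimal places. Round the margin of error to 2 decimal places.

The population standard deviation σ is known, so use the z-interval margin of error formula.

For 99% confidence, z* = 2.576 (from standard normal table)

Margin of error formula for z-interval: E = z* × σ/√n

E = 2.576 × 38.0/√127
  = 2.576 × 3.371955
  = 8.6862

Rounded to 2 decimal places:

8.69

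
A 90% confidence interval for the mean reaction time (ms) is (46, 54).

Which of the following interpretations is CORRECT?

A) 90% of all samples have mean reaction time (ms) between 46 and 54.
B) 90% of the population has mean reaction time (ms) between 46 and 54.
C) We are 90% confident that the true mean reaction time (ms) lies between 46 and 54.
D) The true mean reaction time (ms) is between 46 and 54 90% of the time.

A confidence interval represents our confidence in the procedure, not a probability statement about the parameter.

Key concept: If we repeated this sampling process many times and computed a 90% CI each time, about 90% of those intervals would contain the true population parameter.

For this specific interval (46, 54):
- Midpoint (point estimate): 50
- Margin of error: 4

The correct interpretation is the one stating confidence that the true parameter lies in the interval — option C.

C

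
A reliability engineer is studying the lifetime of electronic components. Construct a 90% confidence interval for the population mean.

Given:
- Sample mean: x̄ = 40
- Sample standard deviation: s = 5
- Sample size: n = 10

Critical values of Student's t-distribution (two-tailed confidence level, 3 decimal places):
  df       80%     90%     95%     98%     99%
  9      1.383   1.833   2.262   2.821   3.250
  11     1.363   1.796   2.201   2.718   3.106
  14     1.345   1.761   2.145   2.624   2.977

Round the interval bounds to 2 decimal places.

The population standard deviation σ is unknown (only the sample standard deviation s is given), so use a t-interval with df = n - 1 = 10 - 1 = 9.

For 90% confidence with df = 9, t* = 1.833 (from t-table)

Standard error: SE = s/√n = 5/√10 = 1.581139

Margin of error: E = t* × SE = 1.833 × 1.581139 = 2.8982

T-interval: x̄ ± E = 40 ± 2.8982 = (37.1018, 42.8982)

Rounded to 2 decimal places:

(37.10, 42.90)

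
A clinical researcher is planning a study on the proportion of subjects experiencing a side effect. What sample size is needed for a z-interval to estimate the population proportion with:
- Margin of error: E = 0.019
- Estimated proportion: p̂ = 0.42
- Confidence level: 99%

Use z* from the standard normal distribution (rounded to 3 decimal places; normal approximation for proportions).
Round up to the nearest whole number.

Using z* for proportion z-interval (normal approximation).

For 99% confidence, z* = 2.576 (from standard normal table)

Sample size formula for proportion z-interval: n = z*²p̂(1-p̂)/E²

n = 2.576² × 0.42 × 0.58 / 0.019²
  = 6.635776 × 0.2436 / 0.000361
  = 4477.7702

Round up to the nearest whole number: n = 4478

4478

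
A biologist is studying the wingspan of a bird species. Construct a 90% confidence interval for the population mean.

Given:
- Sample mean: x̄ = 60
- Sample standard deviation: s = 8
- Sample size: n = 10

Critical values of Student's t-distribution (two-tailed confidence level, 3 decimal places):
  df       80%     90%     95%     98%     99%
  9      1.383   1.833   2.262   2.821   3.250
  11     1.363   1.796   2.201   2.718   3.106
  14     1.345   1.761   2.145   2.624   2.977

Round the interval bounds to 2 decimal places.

The population standard deviation σ is unknown (only the sample standard deviation s is given), so use a t-interval with df = n - 1 = 10 - 1 = 9.

For 90% confidence with df = 9, t* = 1.833 (from t-table)

Standard error: SE = s/√n = 8/√10 = 2.529822

Margin of error: E = t* × SE = 1.833 × 2.529822 = 4.6372

T-interval: x̄ ± E = 60 ± 4.6372 = (55.3628, 64.6372)

Rounded to 2 decimal places:

(55.36, 64.64)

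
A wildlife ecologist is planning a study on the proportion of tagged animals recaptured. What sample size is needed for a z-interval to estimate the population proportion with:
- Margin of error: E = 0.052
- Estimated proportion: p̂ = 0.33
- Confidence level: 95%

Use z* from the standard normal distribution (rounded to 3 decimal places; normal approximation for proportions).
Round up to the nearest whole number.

Using z* for proportion z-interval (normal approximation).

For 95% confidence, z* = 1.96 (from standard normal table)

Sample size formula for proportion z-interval: n = z*²p̂(1-p̂)/E²

n = 1.96² × 0.33 × 0.67 / 0.052²
  = 3.8416 × 0.2211 / 0.002704
  = 314.1190

Round up to the nearest whole number: n = 315

315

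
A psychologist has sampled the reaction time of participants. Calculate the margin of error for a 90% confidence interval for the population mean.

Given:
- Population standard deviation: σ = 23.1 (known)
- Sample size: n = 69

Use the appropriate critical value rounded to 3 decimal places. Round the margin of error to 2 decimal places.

The population standard deviation σ is known, so use the z-interval margin of error formula.

For 90% confidence, z* = 1.645 (from standard normal table)

Margin of error formula for z-interval: E = z* × σ/√n

E = 1.645 × 23.1/√69
  = 1.645 × 2.780913
  = 4.5746

Rounded to 2 decimal places:

4.57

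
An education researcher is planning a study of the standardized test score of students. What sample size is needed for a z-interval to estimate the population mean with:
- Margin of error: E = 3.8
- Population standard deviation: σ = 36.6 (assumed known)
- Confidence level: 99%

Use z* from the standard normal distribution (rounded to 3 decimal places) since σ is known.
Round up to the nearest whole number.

Using z* since population σ is known (z-interval formula).

For 99% confidence, z* = 2.576 (from standard normal table)

Sample size formula for z-interval: n = (z*σ/E)²

n = (2.576 × 36.6 / 3.8)²
  = (24.810947)²
  = 615.5831

Round up to the nearest whole number: n = 616

616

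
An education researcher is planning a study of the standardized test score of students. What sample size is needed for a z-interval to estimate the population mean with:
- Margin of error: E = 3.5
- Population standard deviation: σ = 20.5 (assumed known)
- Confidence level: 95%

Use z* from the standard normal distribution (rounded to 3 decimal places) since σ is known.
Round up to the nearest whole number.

Using z* since population σ is known (z-interval formula).

For 95% confidence, z* = 1.96 (from standard normal table)

Sample size formula for z-interval: n = (z*σ/E)²

n = (1.96 × 20.5 / 3.5)²
  = (11.480000)²
  = 131.7904

Round up to the nearest whole number: n = 132

132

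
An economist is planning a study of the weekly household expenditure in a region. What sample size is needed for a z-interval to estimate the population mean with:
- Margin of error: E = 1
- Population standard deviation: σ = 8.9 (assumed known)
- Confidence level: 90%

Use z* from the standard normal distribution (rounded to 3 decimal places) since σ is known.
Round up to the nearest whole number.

Using z* since population σ is known (z-interval formula).

For 90% confidence, z* = 1.645 (from standard normal table)

Sample size formula for z-interval: n = (z*σ/E)²

n = (1.645 × 8.9 / 1)²
  = (14.640500)²
  = 214.3442

Round up to the nearest whole number: n = 215

215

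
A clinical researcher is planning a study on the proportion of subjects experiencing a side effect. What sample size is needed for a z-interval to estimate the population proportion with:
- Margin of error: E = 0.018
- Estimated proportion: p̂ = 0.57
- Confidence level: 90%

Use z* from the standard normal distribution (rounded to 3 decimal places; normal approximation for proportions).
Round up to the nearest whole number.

Using z* for proportion z-interval (normal approximation).

For 90% confidence, z* = 1.645 (from standard normal table)

Sample size formula for proportion z-interval: n = z*²p̂(1-p̂)/E²

n = 1.645² × 0.57 × 0.43 / 0.018²
  = 2.706025 × 0.2451 / 0.000324
  = 2047.0578

Round up to the nearest whole number: n = 2048

2048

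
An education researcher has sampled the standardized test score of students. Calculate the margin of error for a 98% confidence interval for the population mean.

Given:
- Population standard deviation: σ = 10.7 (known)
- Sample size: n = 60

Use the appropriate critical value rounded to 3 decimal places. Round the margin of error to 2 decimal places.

The population standard deviation σ is known, so use the z-interval margin of error formula.

For 98% confidence, z* = 2.326 (from standard normal table)

Margin of error formula for z-interval: E = z* × σ/√n

E = 2.326 × 10.7/√60
  = 2.326 × 1.381364
  = 3.2131

Rounded to 2 decimal places:

3.21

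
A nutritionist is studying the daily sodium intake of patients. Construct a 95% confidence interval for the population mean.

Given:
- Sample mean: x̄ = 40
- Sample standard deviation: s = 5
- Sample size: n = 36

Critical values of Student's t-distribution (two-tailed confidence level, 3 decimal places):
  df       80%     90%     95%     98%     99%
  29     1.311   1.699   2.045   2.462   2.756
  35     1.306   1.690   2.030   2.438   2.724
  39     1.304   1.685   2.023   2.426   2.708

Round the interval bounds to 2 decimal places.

The population standard deviation σ is unknown (only the sample standard deviation s is given), so use a t-interval with df = n - 1 = 36 - 1 = 35.

For 95% confidence with df = 35, t* = 2.030 (from t-table)

Standard error: SE = s/√n = 5/√36 = 0.833333

Margin of error: E = t* × SE = 2.030 × 0.833333 = 1.6917

T-interval: x̄ ± E = 40 ± 1.6917 = (38.3083, 41.6917)

Rounded to 2 decimal places:

(38.31, 41.69)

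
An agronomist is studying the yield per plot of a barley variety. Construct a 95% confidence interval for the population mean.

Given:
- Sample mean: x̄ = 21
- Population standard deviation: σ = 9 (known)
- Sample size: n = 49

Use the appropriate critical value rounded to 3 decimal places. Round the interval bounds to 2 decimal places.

The population standard deviation σ is known, so use a z-interval (standard normal critical value).

For 95% confidence, z* = 1.96 (from standard normal table)

Standard error: SE = σ/√n = 9/√49 = 1.285714

Margin of error: E = z* × SE = 1.96 × 1.285714 = 2.5200

Z-interval: x̄ ± E = 21 ± 2.5200 = (18.4800, 23.5200)

Rounded to 2 decimal places:

(18.48, 23.52)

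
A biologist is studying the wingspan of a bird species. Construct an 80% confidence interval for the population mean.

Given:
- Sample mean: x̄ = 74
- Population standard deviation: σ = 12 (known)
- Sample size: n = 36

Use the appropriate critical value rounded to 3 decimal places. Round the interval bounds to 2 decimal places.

The population standard deviation σ is known, so use a z-interval (standard normal critical value).

For 80% confidence, z* = 1.282 (from standard normal table)

Standard error: SE = σ/√n = 12/√36 = 2.000000

Margin of error: E = z* × SE = 1.282 × 2.000000 = 2.5640

Z-interval: x̄ ± E = 74 ± 2.5640 = (71.4360, 76.5640)

Rounded to 2 decimal places:

(71.44, 76.56)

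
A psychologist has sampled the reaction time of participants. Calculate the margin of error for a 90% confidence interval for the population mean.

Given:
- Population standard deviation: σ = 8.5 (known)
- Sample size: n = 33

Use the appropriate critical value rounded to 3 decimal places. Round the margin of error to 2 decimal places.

The population standard deviation σ is known, so use the z-interval margin of error formula.

For 90% confidence, z* = 1.645 (from standard normal table)

Margin of error formula for z-interval: E = z* × σ/√n

E = 1.645 × 8.5/√33
  = 1.645 × 1.479660
  = 2.4340

Rounded to 2 decimal places:

2.43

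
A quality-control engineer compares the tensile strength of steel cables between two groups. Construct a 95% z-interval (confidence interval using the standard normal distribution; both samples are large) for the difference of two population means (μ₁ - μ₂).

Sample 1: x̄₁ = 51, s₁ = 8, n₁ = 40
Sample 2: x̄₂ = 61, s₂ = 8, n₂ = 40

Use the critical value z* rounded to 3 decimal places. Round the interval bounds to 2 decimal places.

Both samples are large (n₁ = 40 ≥ 30, n₂ = 40 ≥ 30), so a z-interval for the difference of means applies.

Point estimate: x̄₁ - x̄₂ = 51 - 61 = -10

Standard error: SE = √(s₁²/n₁ + s₂²/n₂)
= √(8²/40 + 8²/40)
= √(1.600000 + 1.600000)
= 1.788854

For 95% confidence, z* = 1.96 (from standard normal table)
Margin of error: E = z* × SE = 1.96 × 1.788854 = 3.5062

Z-interval: (x̄₁ - x̄₂) ± E = -10 ± 3.5062 = (-13.5062, -6.4938)

Rounded to 2 decimal places:

(-13.51, -6.49)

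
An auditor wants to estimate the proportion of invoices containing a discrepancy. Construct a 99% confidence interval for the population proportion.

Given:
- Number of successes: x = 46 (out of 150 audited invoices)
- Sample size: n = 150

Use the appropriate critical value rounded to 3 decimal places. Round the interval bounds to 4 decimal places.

Sample proportion: p̂ = 46/150 = 0.306667

Check conditions for normal approximation:
  np̂ = 46 ≥ 10 ✓
  n(1-p̂) = 104 ≥ 10 ✓

The sample is large enough, so use a z-interval (normal approximation) for the proportion.

For 99% confidence, z* = 2.576 (from standard normal table)

Standard error: SE = √(p̂(1-p̂)/n) = √(0.306667×0.693333/150) = 0.03764946

Margin of error: E = z* × SE = 2.576 × 0.03764946 = 0.096985

Z-interval: p̂ ± E = 0.306667 ± 0.096985 = (0.209682, 0.403652)

Rounded to 4 decimal places:

(0.2097, 0.4037)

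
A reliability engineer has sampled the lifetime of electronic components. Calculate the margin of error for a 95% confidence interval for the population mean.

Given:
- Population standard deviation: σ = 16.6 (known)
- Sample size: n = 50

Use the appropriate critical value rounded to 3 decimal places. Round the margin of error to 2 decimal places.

The population standard deviation σ is known, so use the z-interval margin of error formula.

For 95% confidence, z* = 1.96 (from standard normal table)

Margin of error formula for z-interval: E = z* × σ/√n

E = 1.96 × 16.6/√50
  = 1.96 × 2.347595
  = 4.6013

Rounded to 2 decimal places:

4.60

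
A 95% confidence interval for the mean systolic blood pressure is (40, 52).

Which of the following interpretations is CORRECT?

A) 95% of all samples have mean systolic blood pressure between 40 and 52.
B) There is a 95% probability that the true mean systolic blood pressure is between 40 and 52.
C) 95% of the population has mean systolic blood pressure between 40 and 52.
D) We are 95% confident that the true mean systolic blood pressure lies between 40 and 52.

A confidence interval represents our confidence in the procedure, not a probability statement about the parameter.

Key concept: If we repeated this sampling process many times and computed a 95% CI each time, about 95% of those intervals would contain the true population parameter.

For this specific interval (40, 52):
- Midpoint (point estimate): 46
- Margin of error: 6

The correct interpretation is the one stating confidence that the true parameter lies in the interval — option D.

D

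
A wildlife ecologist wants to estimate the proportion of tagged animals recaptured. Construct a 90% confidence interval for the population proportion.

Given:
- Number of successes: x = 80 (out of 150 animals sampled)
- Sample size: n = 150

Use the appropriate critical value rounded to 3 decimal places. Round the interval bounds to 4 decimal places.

Sample proportion: p̂ = 80/150 = 0.533333

Check conditions for normal approximation:
  np̂ = 80 ≥ 10 ✓
  n(1-p̂) = 70 ≥ 10 ✓

The sample is large enough, so use a z-interval (normal approximation) for the proportion.

For 90% confidence, z* = 1.645 (from standard normal table)

Standard error: SE = √(p̂(1-p̂)/n) = √(0.533333×0.466667/150) = 0.04073401

Margin of error: E = z* × SE = 1.645 × 0.04073401 = 0.067007

Z-interval: p̂ ± E = 0.533333 ± 0.067007 = (0.466326, 0.600341)

Rounded to 4 decimal places:

(0.4663, 0.6003)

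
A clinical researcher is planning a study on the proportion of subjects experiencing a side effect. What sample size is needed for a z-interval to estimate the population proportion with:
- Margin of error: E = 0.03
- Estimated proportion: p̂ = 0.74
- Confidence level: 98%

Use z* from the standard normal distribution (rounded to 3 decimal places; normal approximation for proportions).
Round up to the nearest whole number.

Using z* for proportion z-interval (normal approximation).

For 98% confidence, z* = 2.326 (from standard normal table)

Sample size formula for proportion z-interval: n = z*²p̂(1-p̂)/E²

n = 2.326² × 0.74 × 0.26 / 0.03²
  = 5.410276 × 0.1924 / 0.0009
  = 1156.5968

Round up to the nearest whole number: n = 1157

1157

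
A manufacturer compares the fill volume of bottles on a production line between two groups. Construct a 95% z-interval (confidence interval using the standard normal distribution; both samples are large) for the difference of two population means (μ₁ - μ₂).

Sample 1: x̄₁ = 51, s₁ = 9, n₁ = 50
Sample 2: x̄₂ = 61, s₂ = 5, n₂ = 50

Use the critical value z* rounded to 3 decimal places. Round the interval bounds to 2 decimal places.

Both samples are large (n₁ = 50 ≥ 30, n₂ = 50 ≥ 30), so a z-interval for the difference of means applies.

Point estimate: x̄₁ - x̄₂ = 51 - 61 = -10

Standard error: SE = √(s₁²/n₁ + s₂²/n₂)
= √(9²/50 + 5²/50)
= √(1.620000 + 0.500000)
= 1.456022

For 95% confidence, z* = 1.96 (from standard normal table)
Margin of error: E = z* × SE = 1.96 × 1.456022 = 2.8538

Z-interval: (x̄₁ - x̄₂) ± E = -10 ± 2.8538 = (-12.8538, -7.1462)

Rounded to 2 decimal places:

(-12.85, -7.15)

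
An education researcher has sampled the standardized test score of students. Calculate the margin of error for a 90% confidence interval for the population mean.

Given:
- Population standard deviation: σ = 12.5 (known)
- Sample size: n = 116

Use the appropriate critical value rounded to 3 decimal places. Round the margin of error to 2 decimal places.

The population standard deviation σ is known, so use the z-interval margin of error formula.

For 90% confidence, z* = 1.645 (from standard normal table)

Margin of error formula for z-interval: E = z* × σ/√n

E = 1.645 × 12.5/√116
  = 1.645 × 1.160596
  = 1.9092

Rounded to 2 decimal places:

1.91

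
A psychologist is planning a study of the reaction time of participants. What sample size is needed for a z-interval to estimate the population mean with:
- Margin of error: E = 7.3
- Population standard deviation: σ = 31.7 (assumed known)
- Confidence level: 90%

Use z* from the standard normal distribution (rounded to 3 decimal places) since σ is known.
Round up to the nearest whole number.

Using z* since population σ is known (z-interval formula).

For 90% confidence, z* = 1.645 (from standard normal table)

Sample size formula for z-interval: n = (z*σ/E)²

n = (1.645 × 31.7 / 7.3)²
  = (7.143356)²
  = 51.0275

Round up to the nearest whole number: n = 52

52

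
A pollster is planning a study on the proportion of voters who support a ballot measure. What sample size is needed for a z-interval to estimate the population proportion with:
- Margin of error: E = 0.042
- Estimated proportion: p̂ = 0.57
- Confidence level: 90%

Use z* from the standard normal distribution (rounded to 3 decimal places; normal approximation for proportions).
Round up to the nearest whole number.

Using z* for proportion z-interval (normal approximation).

For 90% confidence, z* = 1.645 (from standard normal table)

Sample size formula for proportion z-interval: n = z*²p̂(1-p̂)/E²

n = 1.645² × 0.57 × 0.43 / 0.042²
  = 2.706025 × 0.2451 / 0.001764
  = 375.9902

Round up to the nearest whole number: n = 376

376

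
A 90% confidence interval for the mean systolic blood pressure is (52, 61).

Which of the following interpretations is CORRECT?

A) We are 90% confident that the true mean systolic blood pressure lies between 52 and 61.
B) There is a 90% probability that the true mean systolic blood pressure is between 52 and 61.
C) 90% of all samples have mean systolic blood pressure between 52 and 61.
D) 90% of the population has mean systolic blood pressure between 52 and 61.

A confidence interval represents our confidence in the procedure, not a probability statement about the parameter.

Key concept: If we repeated this sampling process many times and computed a 90% CI each time, about 90% of those intervals would contain the true population parameter.

For this specific interval (52, 61):
- Midpoint (point estimate): 56.5
- Margin of error: 4.5

The correct interpretation is the one stating confidence that the true parameter lies in the interval — option A.

A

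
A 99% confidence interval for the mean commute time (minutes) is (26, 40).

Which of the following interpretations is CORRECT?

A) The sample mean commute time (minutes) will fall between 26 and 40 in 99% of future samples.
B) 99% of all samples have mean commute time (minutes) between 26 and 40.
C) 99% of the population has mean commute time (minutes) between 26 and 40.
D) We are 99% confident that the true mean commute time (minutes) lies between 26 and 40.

A confidence interval represents our confidence in the procedure, not a probability statement about the parameter.

Key concept: If we repeated this sampling process many times and computed a 99% CI each time, about 99% of those intervals would contain the true population parameter.

For this specific interval (26, 40):
- Midpoint (point estimate): 33
- Margin of error: 7

The correct interpretation is the one stating confidence that the true parameter lies in the interval — option D.

D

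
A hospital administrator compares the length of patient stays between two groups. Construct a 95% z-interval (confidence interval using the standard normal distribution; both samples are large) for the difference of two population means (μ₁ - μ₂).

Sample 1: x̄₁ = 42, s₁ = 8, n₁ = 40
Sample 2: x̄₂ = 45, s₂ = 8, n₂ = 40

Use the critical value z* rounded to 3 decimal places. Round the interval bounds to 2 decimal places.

Both samples are large (n₁ = 40 ≥ 30, n₂ = 40 ≥ 30), so a z-interval for the difference of means applies.

Point estimate: x̄₁ - x̄₂ = 42 - 45 = -3

Standard error: SE = √(s₁²/n₁ + s₂²/n₂)
= √(8²/40 + 8²/40)
= √(1.600000 + 1.600000)
= 1.788854

For 95% confidence, z* = 1.96 (from standard normal table)
Margin of error: E = z* × SE = 1.96 × 1.788854 = 3.5062

Z-interval: (x̄₁ - x̄₂) ± E = -3 ± 3.5062 = (-6.5062, 0.5062)

Rounded to 2 decimal places:

(-6.51, 0.51)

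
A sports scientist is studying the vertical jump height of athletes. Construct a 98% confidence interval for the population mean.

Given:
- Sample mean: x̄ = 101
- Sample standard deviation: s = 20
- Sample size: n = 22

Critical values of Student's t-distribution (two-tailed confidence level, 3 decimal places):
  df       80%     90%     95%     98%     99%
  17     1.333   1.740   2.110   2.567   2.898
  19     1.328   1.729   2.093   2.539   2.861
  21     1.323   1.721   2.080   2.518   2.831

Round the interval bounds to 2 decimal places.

The population standard deviation σ is unknown (only the sample standard deviation s is given), so use a t-interval with df = n - 1 = 22 - 1 = 21.

For 98% confidence with df = 21, t* = 2.518 (from t-table)

Standard error: SE = s/√n = 20/√22 = 4.264014

Margin of error: E = t* × SE = 2.518 × 4.264014 = 10.7368

T-interval: x̄ ± E = 101 ± 10.7368 = (90.2632, 111.7368)

Rounded to 2 decimal places:

(90.26, 111.74)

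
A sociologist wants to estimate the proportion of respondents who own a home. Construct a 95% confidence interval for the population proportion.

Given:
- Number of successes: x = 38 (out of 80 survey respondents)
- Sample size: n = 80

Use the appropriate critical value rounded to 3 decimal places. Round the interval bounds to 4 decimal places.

Sample proportion: p̂ = 38/80 = 0.475000

Check conditions for normal approximation:
  np̂ = 38 ≥ 10 ✓
  n(1-p̂) = 42 ≥ 10 ✓

The sample is large enough, so use a z-interval (normal approximation) for the proportion.

For 95% confidence, z* = 1.96 (from standard normal table)

Standard error: SE = √(p̂(1-p̂)/n) = √(0.475000×0.525000/80) = 0.05583178

Margin of error: E = z* × SE = 1.96 × 0.05583178 = 0.109430

Z-interval: p̂ ± E = 0.475000 ± 0.109430 = (0.365570, 0.584430)

Rounded to 4 decimal places:

(0.3656, 0.5844)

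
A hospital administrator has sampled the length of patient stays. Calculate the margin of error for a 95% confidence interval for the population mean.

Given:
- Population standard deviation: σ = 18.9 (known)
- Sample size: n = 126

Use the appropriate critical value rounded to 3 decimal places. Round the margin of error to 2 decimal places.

The population standard deviation σ is known, so use the z-interval margin of error formula.

For 95% confidence, z* = 1.96 (from standard normal table)

Margin of error formula for z-interval: E = z* × σ/√n

E = 1.96 × 18.9/√126
  = 1.96 × 1.683746
  = 3.3001

Rounded to 2 decimal places:

3.30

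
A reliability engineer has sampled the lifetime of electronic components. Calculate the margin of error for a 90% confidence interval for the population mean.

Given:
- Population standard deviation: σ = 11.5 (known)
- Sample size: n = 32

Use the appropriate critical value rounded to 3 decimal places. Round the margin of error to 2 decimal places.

The population standard deviation σ is known, so use the z-interval margin of error formula.

For 90% confidence, z* = 1.645 (from standard normal table)

Margin of error formula for z-interval: E = z* × σ/√n

E = 1.645 × 11.5/√32
  = 1.645 × 2.032932
  = 3.3442

Rounded to 2 decimal places:

3.34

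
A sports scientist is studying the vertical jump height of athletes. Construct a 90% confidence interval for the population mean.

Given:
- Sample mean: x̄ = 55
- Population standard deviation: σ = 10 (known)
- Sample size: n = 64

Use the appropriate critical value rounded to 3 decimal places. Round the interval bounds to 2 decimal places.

The population standard deviation σ is known, so use a z-interval (standard normal critical value).

For 90% confidence, z* = 1.645 (from standard normal table)

Standard error: SE = σ/√n = 10/√64 = 1.250000

Margin of error: E = z* × SE = 1.645 × 1.250000 = 2.0562

Z-interval: x̄ ± E = 55 ± 2.0562 = (52.9438, 57.0562)

Rounded to 2 decimal places:

(52.94, 57.06)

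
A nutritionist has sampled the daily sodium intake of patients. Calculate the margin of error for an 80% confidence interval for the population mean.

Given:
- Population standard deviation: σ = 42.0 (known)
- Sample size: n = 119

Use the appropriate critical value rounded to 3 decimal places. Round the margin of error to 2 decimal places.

The population standard deviation σ is known, so use the z-interval margin of error formula.

For 80% confidence, z* = 1.282 (from standard normal table)

Margin of error formula for z-interval: E = z* × σ/√n

E = 1.282 × 42.0/√119
  = 1.282 × 3.850134
  = 4.9359

Rounded to 2 decimal places:

4.94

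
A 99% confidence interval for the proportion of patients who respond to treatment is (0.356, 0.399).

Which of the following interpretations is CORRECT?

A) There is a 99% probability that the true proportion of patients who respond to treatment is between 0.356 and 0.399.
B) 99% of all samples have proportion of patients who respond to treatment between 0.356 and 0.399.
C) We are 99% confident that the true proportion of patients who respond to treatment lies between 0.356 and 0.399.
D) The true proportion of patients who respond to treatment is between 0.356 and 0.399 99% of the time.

A confidence interval represents our confidence in the procedure, not a probability statement about the parameter.

Key concept: If we repeated this sampling process many times and computed a 99% CI each time, about 99% of those intervals would contain the true population parameter.

For this specific interval (0.356, 0.399):
- Midpoint (point estimate): 0.3775
- Margin of error: 0.0215

The correct interpretation is the one stating confidence that the true parameter lies in the interval — option C.

C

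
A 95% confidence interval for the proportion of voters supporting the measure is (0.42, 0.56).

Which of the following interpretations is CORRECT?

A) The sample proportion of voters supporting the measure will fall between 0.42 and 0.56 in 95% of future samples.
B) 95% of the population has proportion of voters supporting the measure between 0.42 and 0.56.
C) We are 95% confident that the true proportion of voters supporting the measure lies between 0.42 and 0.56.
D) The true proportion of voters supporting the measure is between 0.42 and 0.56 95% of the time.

A confidence interval represents our confidence in the procedure, not a probability statement about the parameter.

Key concept: If we repeated this sampling process many times and computed a 95% CI each time, about 95% of those intervals would contain the true population parameter.

For this specific interval (0.42, 0.56):
- Midpoint (point estimate): 0.49
- Margin of error: 0.07

The correct interpretation is the one stating confidence that the true parameter lies in the interval — option C.

C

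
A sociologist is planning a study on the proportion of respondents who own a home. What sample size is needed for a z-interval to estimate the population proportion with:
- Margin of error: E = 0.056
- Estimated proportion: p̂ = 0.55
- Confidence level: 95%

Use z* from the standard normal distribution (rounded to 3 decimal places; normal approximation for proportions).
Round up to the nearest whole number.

Using z* for proportion z-interval (normal approximation).

For 95% confidence, z* = 1.96 (from standard normal table)

Sample size formula for proportion z-interval: n = z*²p̂(1-p̂)/E²

n = 1.96² × 0.55 × 0.45 / 0.056²
  = 3.8416 × 0.2475 / 0.003136
  = 303.1875

Round up to the nearest whole number: n = 304

304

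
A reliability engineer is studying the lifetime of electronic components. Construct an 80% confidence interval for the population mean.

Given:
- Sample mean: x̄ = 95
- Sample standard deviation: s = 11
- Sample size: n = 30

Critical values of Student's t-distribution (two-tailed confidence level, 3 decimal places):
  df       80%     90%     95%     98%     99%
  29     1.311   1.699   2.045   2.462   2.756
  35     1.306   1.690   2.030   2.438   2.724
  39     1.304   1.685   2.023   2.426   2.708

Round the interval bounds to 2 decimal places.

The population standard deviation σ is unknown (only the sample standard deviation s is given), so use a t-interval with df = n - 1 = 30 - 1 = 29.

For 80% confidence with df = 29, t* = 1.311 (from t-table)

Standard error: SE = s/√n = 11/√30 = 2.008316

Margin of error: E = t* × SE = 1.311 × 2.008316 = 2.6329

T-interval: x̄ ± E = 95 ± 2.6329 = (92.3671, 97.6329)

Rounded to 2 decimal places:

(92.37, 97.63)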